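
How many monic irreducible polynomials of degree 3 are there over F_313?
There are 10221328 monic irreducible polynomials of degree 3 over F_313

Each element of F_{313^3} that lies in no proper subfield is a root of exactly one monic irreducible of degree 3 over F_313, and each such polynomial has 3 distinct roots in F_{313^3}. By Möbius inversion the count is N_313(3) = (1/3) Σ_{d|3} μ(3/d) · 313^d = (1/3)(μ(3)·313^1 + μ(1)·313^3) = 30663984/3 = 10221328.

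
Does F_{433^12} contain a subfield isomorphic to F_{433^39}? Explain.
No: F_{433^39} is not a subfield of F_{433^12}

F_{p^m} embeds in F_{p^n} iff m | n. Here 39 ∤ 12 (since 12 = 0·39 + 12 with remainder 12 ≠ 0), so F_{433^39} is not a subfield of F_{433^12}. Equivalently: if it were, the tower law would give 39 = [F_{433^39}:F_433] dividing [F_{433^12}:F_433] = 12, contradiction.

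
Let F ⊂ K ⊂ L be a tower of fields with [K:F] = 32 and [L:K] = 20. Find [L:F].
[L:F] = 640

The tower law says that for any tower of field extensions F ⊂ K ⊂ L with finite degrees, [L:F] = [L:K] · [K:F]. Here this gives [L:F] = 20 · 32 = 640.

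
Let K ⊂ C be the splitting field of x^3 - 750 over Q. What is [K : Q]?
[K : Q] = 6

The roots of x^3 - 750 are ∛750, ω∛750, ω^2∛750 where ω = e^(2πi/3) is a primitive cube root of unity, so K = Q(∛750, ω). Now [Q(∛750):Q] = 3 (since 750 is not a perfect cube, x^3 - 750 is irreducible) and [Q(ω):Q] = 2. Both 2 and 3 divide [K:Q], and [K:Q] ≤ 3·2 = 6, so [K:Q] = 6. (Equivalently: Q(∛750) ⊂ R but ω ∉ R, so [K : Q(∛750)] = 2.)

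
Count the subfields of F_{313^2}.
F_{313^2} has 2 subfields

The subfields of F_{p^n} are exactly the fields F_{p^d} for d | n (each is the fixed field of the unique index-d subgroup of Gal(F_{p^n}/F_p) ≅ Z/nZ). The divisors of n = 2 are {1, 2}, giving 2 subfields: F_{313^1}, F_{313^2}.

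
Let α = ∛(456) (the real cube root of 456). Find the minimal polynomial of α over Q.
m_α(x) = x^3 - 456

α satisfies α^3 = 456, so x^3 - 456 annihilates α. By the rational root test, a rational root p/q (in lowest terms) of x^3 - 456 would satisfy p^3 = 456 q^3, forcing q = 1 and p^3 = 456; but 456 is not a perfect cube, contradiction. A monic cubic over Q with no rational root is irreducible (any nontrivial factorization would include a linear factor). Hence x^3 - 456 is the minimal polynomial of α, and in particular [Q(α):Q] = 3.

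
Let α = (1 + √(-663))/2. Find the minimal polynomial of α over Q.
m_α(x) = x^2 - x + 166

From 2α - 1 = √(-663), squaring gives (2α - 1)^2 = -663, i.e. 4α^2 - 4α + 1 = -663, so α^2 - α + (1 + 663)/4 = 0. Since -663 ≡ 1 (mod 4), (1 + 663)/4 = 166 ∈ Z. The polynomial x^2 - x + 166 has discriminant 1 - 4·(166) = -663, which is not a perfect square in Q (d = -663 is squarefree and ≠ 1), so x^2 - x + 166 is irreducible over Q. It is the minimal polynomial of α.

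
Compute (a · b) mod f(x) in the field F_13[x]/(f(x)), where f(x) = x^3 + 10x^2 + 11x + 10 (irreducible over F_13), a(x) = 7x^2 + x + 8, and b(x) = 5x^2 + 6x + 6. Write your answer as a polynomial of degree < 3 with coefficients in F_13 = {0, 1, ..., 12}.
a · b ≡ 3x^2 + 8x + 10 (mod f(x))

Multiply in F_13[x]: a(x)·b(x) = (7x^2 + x + 8)·(5x^2 + 6x + 6) = 9x^4 + 8x^3 + 10x^2 + 2x + 9. This has degree ≥ 3, so divide by f(x) over F_13: 9x^4 + 8x^3 + 10x^2 + 2x + 9 = (9x + 9)·(x^3 + 10x^2 + 11x + 10) + (3x^2 + 8x + 10). Hence a·b ≡ 3x^2 + 8x + 10 (mod f). (F_13[x]/(f) is a field with 13^3 = 2197 elements since f is irreducible of degree 3.)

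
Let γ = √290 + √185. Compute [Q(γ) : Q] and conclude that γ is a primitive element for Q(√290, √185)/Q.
[Q(γ) : Q] = 4 (equivalently, Q(γ) = Q(√290, √185))

Obviously Q(γ) ⊆ Q(√290, √185), and [Q(√290, √185):Q] = 4 (since 290, 185 are distinct squarefree integers > 1 with 53650 not a perfect square). To show equality we compute the minimal polynomial of γ. From γ = √290 + √185: γ^2 = 290 + 2√(53650) + 185 = 475 + 2√(53650), so γ^2 - 475 = 2√(53650); squaring, (γ^2 - 475)^2 = 4·53650, i.e. γ^4 - 950γ^2 + 225625 - 214600 = 0, i.e. γ^4 - 950γ^2 + 11025 = 0. So γ is a root of x^4 - 950x^2 + 11025. This polynomial is irreducible over Q: it has no rational root (each ±√290 ± √185 is irrational), and any factorization into two quadratics over Q would force √(53650) ∈ Q (pairing opposite roots) or √290, √185 ∈ Q (other pairings), all impossible. Hence [Q(γ):Q] = 4 = [Q(√290, √185):Q], so Q(γ) = Q(√290, √185).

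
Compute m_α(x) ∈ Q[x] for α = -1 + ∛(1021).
m_α(x) = x^3 + 3x^2 + 3x - 1020

Set β = α + 1 = ∛(1021), so β^3 = 1021. Then (α + 1)^3 - 1021 = 0, i.e. α is a root of g(x) = (x + 1)^3 - 1021 = x^3 + 3x^2 + 3x - 1020. Since g(x) = h(x + 1) where h(x) = x^3 - 1021, and h is irreducible over Q (because 1021 is not a perfect cube, so h has no rational root, and a monic cubic with no rational root is irreducible), g is also irreducible (irreducibility is preserved under the substitution x → x + 1). Hence m_α(x) = x^3 + 3x^2 + 3x - 1020.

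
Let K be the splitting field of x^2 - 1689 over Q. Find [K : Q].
[K : Q] = 2

f(x) = x^2 - 1689 factors as (x - √1689)(x + √1689). The splitting field is K = Q(√1689). Since 1689 is squarefree and > 1, it is not a perfect square, so x^2 - 1689 is irreducible over Q and [Q(√1689) : Q] = 2. Hence [K : Q] = 2.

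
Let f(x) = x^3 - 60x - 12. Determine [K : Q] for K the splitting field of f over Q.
[K : Q] = 6

By the rational root test, any rational root of the monic integer polynomial f(x) = x^3 - 60x - 12 must be an integer dividing the constant term -12, i.e. one of ±{1, 2, 3, 4, 6, 12}. Evaluating: f(1) = -71, f(-1) = 47, f(2) = -124, f(-2) = 100, f(3) = -165, f(-3) = 141, f(4) = -188, f(-4) = 164, f(6) = -156, f(-6) = 132, f(12) = 996, f(-12) = -1020; none is 0, so f has no rational root and is therefore irreducible over Q (a cubic with no linear factor over a field is irreducible). For an irreducible cubic, the Galois group is A_3 or S_3 according as the discriminant disc(f) = -4a^3 - 27b^2 = -4·(-60)^3 - 27·(-12)^2 = 860112 is or is not a square in Q. Here disc(f) = 860112 is not a perfect square in Q, so the Galois group of f over Q is not contained in A_3 and must be all of S_3. The splitting field has degree |S_3| = 6 over Q, so [K : Q] = 6.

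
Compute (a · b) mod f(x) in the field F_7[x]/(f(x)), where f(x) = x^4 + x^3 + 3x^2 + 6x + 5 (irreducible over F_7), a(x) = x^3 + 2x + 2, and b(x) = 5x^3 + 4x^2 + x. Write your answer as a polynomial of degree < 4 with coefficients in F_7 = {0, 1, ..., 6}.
a · b ≡ x^3 + 4x + 1 (mod f(x))

Multiply in F_7[x]: a(x)·b(x) = (x^3 + 2x + 2)·(5x^3 + 4x^2 + x) = 5x^6 + 4x^5 + 4x^4 + 4x^3 + 3x^2 + 2x. This has degree ≥ 4, so divide by f(x) over F_7: 5x^6 + 4x^5 + 4x^4 + 4x^3 + 3x^2 + 2x = (5x^2 + 6x + 4)·(x^4 + x^3 + 3x^2 + 6x + 5) + (x^3 + 4x + 1). Hence a·b ≡ x^3 + 4x + 1 (mod f). (F_7[x]/(f) is a field with 7^4 = 2401 elements since f is irreducible of degree 4.)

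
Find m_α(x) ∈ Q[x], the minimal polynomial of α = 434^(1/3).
m_α(x) = x^3 - 434

α satisfies α^3 = 434, so x^3 - 434 annihilates α. By the rational root test, a rational root p/q (in lowest terms) of x^3 - 434 would satisfy p^3 = 434 q^3, forcing q = 1 and p^3 = 434; but 434 is not a perfect cube, contradiction. A monic cubic over Q with no rational root is irreducible (any nontrivial factorization would include a linear factor). Hence x^3 - 434 is the minimal polynomial of α, and in particular [Q(α):Q] = 3.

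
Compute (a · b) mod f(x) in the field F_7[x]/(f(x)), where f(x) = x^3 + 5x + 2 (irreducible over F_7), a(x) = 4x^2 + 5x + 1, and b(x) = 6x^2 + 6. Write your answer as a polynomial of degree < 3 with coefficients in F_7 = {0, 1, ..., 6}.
a · b ≡ x^2 + 2 (mod f(x))

Multiply in F_7[x]: a(x)·b(x) = (4x^2 + 5x + 1)·(6x^2 + 6) = 3x^4 + 2x^3 + 2x^2 + 2x + 6. This has degree ≥ 3, so divide by f(x) over F_7: 3x^4 + 2x^3 + 2x^2 + 2x + 6 = (3x + 2)·(x^3 + 5x + 2) + (x^2 + 2). Hence a·b ≡ x^2 + 2 (mod f). (F_7[x]/(f) is a field with 7^3 = 343 elements since f is irreducible of degree 3.)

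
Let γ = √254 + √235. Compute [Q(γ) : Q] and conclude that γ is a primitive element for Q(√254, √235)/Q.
[Q(γ) : Q] = 4 (equivalently, Q(γ) = Q(√254, √235))

Obviously Q(γ) ⊆ Q(√254, √235), and [Q(√254, √235):Q] = 4 (since 254, 235 are distinct squarefree integers > 1 with 59690 not a perfect square). To show equality we compute the minimal polynomial of γ. From γ = √254 + √235: γ^2 = 254 + 2√(59690) + 235 = 489 + 2√(59690), so γ^2 - 489 = 2√(59690); squaring, (γ^2 - 489)^2 = 4·59690, i.e. γ^4 - 978γ^2 + 239121 - 238760 = 0, i.e. γ^4 - 978γ^2 + 361 = 0. So γ is a root of x^4 - 978x^2 + 361. This polynomial is irreducible over Q: it has no rational root (each ±√254 ± √235 is irrational), and any factorization into two quadratics over Q would force √(59690) ∈ Q (pairing opposite roots) or √254, √235 ∈ Q (other pairings), all impossible. Hence [Q(γ):Q] = 4 = [Q(√254, √235):Q], so Q(γ) = Q(√254, √235).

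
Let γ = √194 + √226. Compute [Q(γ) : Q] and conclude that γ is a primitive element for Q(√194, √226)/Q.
[Q(γ) : Q] = 4 (equivalently, Q(γ) = Q(√194, √226))

Obviously Q(γ) ⊆ Q(√194, √226), and [Q(√194, √226):Q] = 4 (since 194, 226 are distinct squarefree integers > 1 with 43844 not a perfect square). To show equality we compute the minimal polynomial of γ. From γ = √194 + √226: γ^2 = 194 + 2√(43844) + 226 = 420 + 2√(43844), so γ^2 - 420 = 2√(43844); squaring, (γ^2 - 420)^2 = 4·43844, i.e. γ^4 - 840γ^2 + 176400 - 175376 = 0, i.e. γ^4 - 840γ^2 + 1024 = 0. So γ is a root of x^4 - 840x^2 + 1024. This polynomial is irreducible over Q: it has no rational root (each ±√194 ± √226 is irrational), and any factorization into two quadratics over Q would force √(43844) ∈ Q (pairing opposite roots) or √194, √226 ∈ Q (other pairings), all impossible. Hence [Q(γ):Q] = 4 = [Q(√194, √226):Q], so Q(γ) = Q(√194, √226).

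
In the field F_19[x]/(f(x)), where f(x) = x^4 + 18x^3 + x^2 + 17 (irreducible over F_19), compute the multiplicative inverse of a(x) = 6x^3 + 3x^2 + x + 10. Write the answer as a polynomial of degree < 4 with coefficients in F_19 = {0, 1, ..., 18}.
a(x)^(-1) ≡ 5x^3 + 18x^2 + 8x + 13 (mod f(x))

Since f is irreducible over F_19, F_19[x]/(f) is a field and a(x) ≠ 0 has an inverse. Apply the extended Euclidean algorithm to f(x) and a(x) in F_19[x]: f(x) = (16x + 14)·a(x) + (16x + 10);  a(x) = (17x^2 + 5x + 10)·(16x + 10) + (5). The last nonzero remainder is the constant 5 = gcd(f, a) in F_19. Back-substituting through the division chain expresses 5 = s(x)·a(x) + t(x)·f(x) with s(x) ≡ 6x^3 + 14x^2 + 2x + 8 (mod f), so (6x^3 + 14x^2 + 2x + 8)·a(x) ≡ 5 (mod f). Multiplying by 5^(-1) ≡ 4 in F_19 gives a(x)^(-1) ≡ 4·(6x^3 + 14x^2 + 2x + 8) ≡ 5x^3 + 18x^2 + 8x + 13 (mod f). Check: (6x^3 + 3x^2 + x + 10)·(5x^3 + 18x^2 + 8x + 13) = 11x^6 + 9x^5 + 12x^4 + 18x^3 + 18x^2 + 17x + 16 ≡ 1 (mod x^4 + 18x^3 + x^2 + 17).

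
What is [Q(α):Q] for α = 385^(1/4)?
[Q(α):Q] = 4

α is a root of x^4 - 385. By Eisenstein's criterion at the prime p = 5 (which divides the constant term 385 but p^2 = 25 does not, since 385 is squarefree), x^4 - 385 is irreducible over Q. Hence [Q(α):Q] = 4.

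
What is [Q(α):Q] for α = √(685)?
[Q(α):Q] = 2

[Q(α):Q] equals the degree of the minimal polynomial of α. Here α^2 = 685 and x^2 - 685 is irreducible (d = 685 is squarefree, ≠ 1, hence not a square), so deg(m_α) = 2. Thus [Q(α):Q] = 2.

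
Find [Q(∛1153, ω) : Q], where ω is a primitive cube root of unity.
[Q(∛1153, ω) : Q] = 6

[Q(∛1153):Q] = 3 (min poly x^3 - 1153, irreducible since 1153 is not a perfect cube). [Q(ω):Q] = 2 (min poly x^2 + x + 1). Since Q(∛1153) ⊂ R and ω ∉ R, we have ω ∉ Q(∛1153), so x^2 + x + 1 remains irreducible over Q(∛1153) and [Q(∛1153, ω) : Q(∛1153)] = 2. By the tower law, [Q(∛1153, ω) : Q] = 3 · 2 = 6. (In fact Q(∛1153, ω) is the splitting field of x^3 - 1153 over Q.)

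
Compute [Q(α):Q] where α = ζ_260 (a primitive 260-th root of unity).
[Q(α):Q] = 96

The minimal polynomial of ζ_260 over Q is the 260-th cyclotomic polynomial Φ_260(x), which is irreducible over Q and has degree φ(260) = 96. Hence [Q(α):Q] = φ(260) = 96.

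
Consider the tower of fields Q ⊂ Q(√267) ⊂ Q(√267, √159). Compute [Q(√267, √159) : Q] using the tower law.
[Q(√267, √159) : Q] = 4

[Q(√267):Q] = 2 (min poly x^2 - 267, irreducible since 267 is squarefree > 1). For the top step, suppose √159 ∈ Q(√267), say √159 = c + d√267 with c, d ∈ Q. Squaring: 159 = c^2 + 267d^2 + 2cd√267. Since √267 ∉ Q this forces 2cd = 0. If d = 0 then √159 = c ∈ Q, contradicting 159 squarefree > 1. If c = 0 then 159 = 267d^2, so 267·159 = (267d)^2 is a perfect square in Q — but 267·159 = 42453 is not a perfect square (since 267 and 159 are distinct squarefree integers). Contradiction. Hence √159 ∉ Q(√267), so x^2 - 159 stays irreducible over Q(√267) and [Q(√267, √159) : Q(√267)] = 2. By the tower law, [Q(√267, √159) : Q] = 2 · 2 = 4.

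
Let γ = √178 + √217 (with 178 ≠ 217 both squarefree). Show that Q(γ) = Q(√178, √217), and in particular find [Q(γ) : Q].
[Q(γ) : Q] = 4 (equivalently, Q(γ) = Q(√178, √217))

Obviously Q(γ) ⊆ Q(√178, √217), and [Q(√178, √217):Q] = 4 (since 178, 217 are distinct squarefree integers > 1 with 38626 not a perfect square). To show equality we compute the minimal polynomial of γ. From γ = √178 + √217: γ^2 = 178 + 2√(38626) + 217 = 395 + 2√(38626), so γ^2 - 395 = 2√(38626); squaring, (γ^2 - 395)^2 = 4·38626, i.e. γ^4 - 790γ^2 + 156025 - 154504 = 0, i.e. γ^4 - 790γ^2 + 1521 = 0. So γ is a root of x^4 - 790x^2 + 1521. This polynomial is irreducible over Q: it has no rational root (each ±√178 ± √217 is irrational), and any factorization into two quadratics over Q would force √(38626) ∈ Q (pairing opposite roots) or √178, √217 ∈ Q (other pairings), all impossible. Hence [Q(γ):Q] = 4 = [Q(√178, √217):Q], so Q(γ) = Q(√178, √217).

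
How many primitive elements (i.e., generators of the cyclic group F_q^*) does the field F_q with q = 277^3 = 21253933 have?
There are φ(21253932) = 5474304 primitive elements

F_q^* is cyclic of order q - 1 = 21253932. A cyclic group of order m has exactly φ(m) generators. Here m = 21253932 = 2^2 · 3^2 · 7 · 19 · 23 · 193, so the number of primitive elements is φ(21253932) = 5474304.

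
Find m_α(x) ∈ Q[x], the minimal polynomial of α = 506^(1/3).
m_α(x) = x^3 - 506

α satisfies α^3 = 506, so x^3 - 506 annihilates α. By the rational root test, a rational root p/q (in lowest terms) of x^3 - 506 would satisfy p^3 = 506 q^3, forcing q = 1 and p^3 = 506; but 506 is not a perfect cube, contradiction. A monic cubic over Q with no rational root is irreducible (any nontrivial factorization would include a linear factor). Hence x^3 - 506 is the minimal polynomial of α, and in particular [Q(α):Q] = 3.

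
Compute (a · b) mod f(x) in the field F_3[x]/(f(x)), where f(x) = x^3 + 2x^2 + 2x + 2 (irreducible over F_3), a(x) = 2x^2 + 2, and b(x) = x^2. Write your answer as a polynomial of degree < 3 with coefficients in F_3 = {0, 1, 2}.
a · b ≡ x + 2 (mod f(x))

Multiply in F_3[x]: a(x)·b(x) = (2x^2 + 2)·(x^2) = 2x^4 + 2x^2. This has degree ≥ 3, so divide by f(x) over F_3: 2x^4 + 2x^2 = (2x + 2)·(x^3 + 2x^2 + 2x + 2) + (x + 2). Hence a·b ≡ x + 2 (mod f). (F_3[x]/(f) is a field with 3^3 = 27 elements since f is irreducible of degree 3.)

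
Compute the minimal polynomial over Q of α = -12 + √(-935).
m_α(x) = x^2 + 24x + 1079

From α + 12 = √(-935), squaring gives (α + 12)^2 = -935, i.e. α^2 + 24α + 144 = -935, so α^2 + 24α + 1079 = 0. The discriminant of x^2 + 24x + 1079 is (24)^2 - 4·(1079) = 576 - 4316 = -3740, and 4·(-935) is not a perfect square in Q since -935 is squarefree and ≠ 1. Hence x^2 + 24x + 1079 is irreducible over Q and is the minimal polynomial of α.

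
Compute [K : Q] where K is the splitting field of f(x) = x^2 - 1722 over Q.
[K : Q] = 2

f(x) = x^2 - 1722 factors as (x - √1722)(x + √1722). The splitting field is K = Q(√1722). Since 1722 is squarefree and > 1, it is not a perfect square, so x^2 - 1722 is irreducible over Q and [Q(√1722) : Q] = 2. Hence [K : Q] = 2.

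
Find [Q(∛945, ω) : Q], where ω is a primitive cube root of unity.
[Q(∛945, ω) : Q] = 6

[Q(∛945):Q] = 3 (min poly x^3 - 945, irreducible since 945 is not a perfect cube). [Q(ω):Q] = 2 (min poly x^2 + x + 1). Since Q(∛945) ⊂ R and ω ∉ R, we have ω ∉ Q(∛945), so x^2 + x + 1 remains irreducible over Q(∛945) and [Q(∛945, ω) : Q(∛945)] = 2. By the tower law, [Q(∛945, ω) : Q] = 3 · 2 = 6. (In fact Q(∛945, ω) is the splitting field of x^3 - 945 over Q.)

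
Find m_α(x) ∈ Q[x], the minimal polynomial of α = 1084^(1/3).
m_α(x) = x^3 - 1084

α satisfies α^3 = 1084, so x^3 - 1084 annihilates α. By the rational root test, a rational root p/q (in lowest terms) of x^3 - 1084 would satisfy p^3 = 1084 q^3, forcing q = 1 and p^3 = 1084; but 1084 is not a perfect cube, contradiction. A monic cubic over Q with no rational root is irreducible (any nontrivial factorization would include a linear factor). Hence x^3 - 1084 is the minimal polynomial of α, and in particular [Q(α):Q] = 3.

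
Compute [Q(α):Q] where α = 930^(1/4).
[Q(α):Q] = 4

α is a root of x^4 - 930. By Eisenstein's criterion at the prime p = 2 (which divides the constant term 930 but p^2 = 4 does not, since 930 is squarefree), x^4 - 930 is irreducible over Q. Hence [Q(α):Q] = 4.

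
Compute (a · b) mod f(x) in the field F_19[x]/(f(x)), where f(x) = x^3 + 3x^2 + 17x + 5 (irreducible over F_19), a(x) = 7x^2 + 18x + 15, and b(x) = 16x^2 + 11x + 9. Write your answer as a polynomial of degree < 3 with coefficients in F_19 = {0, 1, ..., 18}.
a · b ≡ 11x^2 + 15x + 9 (mod f(x))

Multiply in F_19[x]: a(x)·b(x) = (7x^2 + 18x + 15)·(16x^2 + 11x + 9) = 17x^4 + 4x^3 + 7x^2 + 4x + 2. This has degree ≥ 3, so divide by f(x) over F_19: 17x^4 + 4x^3 + 7x^2 + 4x + 2 = (17x + 10)·(x^3 + 3x^2 + 17x + 5) + (11x^2 + 15x + 9). Hence a·b ≡ 11x^2 + 15x + 9 (mod f). (F_19[x]/(f) is a field with 19^3 = 6859 elements since f is irreducible of degree 3.)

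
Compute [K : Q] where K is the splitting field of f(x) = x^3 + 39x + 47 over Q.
[K : Q] = 6

By the rational root test, any rational root of the monic integer polynomial f(x) = x^3 + 39x + 47 must be an integer dividing the constant term 47, i.e. one of ±{1, 47}. Evaluating: f(1) = 87, f(-1) = 7, f(47) = 105703, f(-47) = -105609; none is 0, so f has no rational root and is therefore irreducible over Q (a cubic with no linear factor over a field is irreducible). For an irreducible cubic, the Galois group is A_3 or S_3 according as the discriminant disc(f) = -4a^3 - 27b^2 = -4·(39)^3 - 27·(47)^2 = -296919 is or is not a square in Q. Here disc(f) = -296919 is not a perfect square in Q, so the Galois group of f over Q is not contained in A_3 and must be all of S_3. The splitting field has degree |S_3| = 6 over Q, so [K : Q] = 6.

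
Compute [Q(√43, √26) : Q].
[Q(√43, √26) : Q] = 4

[Q(√43):Q] = 2 (min poly x^2 - 43, irreducible since 43 is squarefree > 1). For the top step, suppose √26 ∈ Q(√43), say √26 = c + d√43 with c, d ∈ Q. Squaring: 26 = c^2 + 43d^2 + 2cd√43. Since √43 ∉ Q this forces 2cd = 0. If d = 0 then √26 = c ∈ Q, contradicting 26 squarefree > 1. If c = 0 then 26 = 43d^2, so 43·26 = (43d)^2 is a perfect square in Q — but 43·26 = 1118 is not a perfect square (since 43 and 26 are distinct squarefree integers). Contradiction. Hence √26 ∉ Q(√43), so x^2 - 26 stays irreducible over Q(√43) and [Q(√43, √26) : Q(√43)] = 2. By the tower law, [Q(√43, √26) : Q] = 2 · 2 = 4.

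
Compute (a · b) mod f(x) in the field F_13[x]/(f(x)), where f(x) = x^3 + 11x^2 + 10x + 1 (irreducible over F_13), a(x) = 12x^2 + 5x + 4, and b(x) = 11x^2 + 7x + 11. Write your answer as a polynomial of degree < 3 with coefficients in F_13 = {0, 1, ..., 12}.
a · b ≡ 9x^2 + 3x + 5 (mod f(x))

Multiply in F_13[x]: a(x)·b(x) = (12x^2 + 5x + 4)·(11x^2 + 7x + 11) = 2x^4 + 9x^3 + 3x^2 + 5x + 5. This has degree ≥ 3, so divide by f(x) over F_13: 2x^4 + 9x^3 + 3x^2 + 5x + 5 = (2x)·(x^3 + 11x^2 + 10x + 1) + (9x^2 + 3x + 5). Hence a·b ≡ 9x^2 + 3x + 5 (mod f). (F_13[x]/(f) is a field with 13^3 = 2197 elements since f is irreducible of degree 3.)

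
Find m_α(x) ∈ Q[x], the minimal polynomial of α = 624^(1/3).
m_α(x) = x^3 - 624

α satisfies α^3 = 624, so x^3 - 624 annihilates α. By the rational root test, a rational root p/q (in lowest terms) of x^3 - 624 would satisfy p^3 = 624 q^3, forcing q = 1 and p^3 = 624; but 624 is not a perfect cube, contradiction. A monic cubic over Q with no rational root is irreducible (any nontrivial factorization would include a linear factor). Hence x^3 - 624 is the minimal polynomial of α, and in particular [Q(α):Q] = 3.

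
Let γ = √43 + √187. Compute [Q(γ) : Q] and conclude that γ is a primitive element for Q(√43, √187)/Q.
[Q(γ) : Q] = 4 (equivalently, Q(γ) = Q(√43, √187))

Obviously Q(γ) ⊆ Q(√43, √187), and [Q(√43, √187):Q] = 4 (since 43, 187 are distinct squarefree integers > 1 with 8041 not a perfect square). To show equality we compute the minimal polynomial of γ. From γ = √43 + √187: γ^2 = 43 + 2√(8041) + 187 = 230 + 2√(8041), so γ^2 - 230 = 2√(8041); squaring, (γ^2 - 230)^2 = 4·8041, i.e. γ^4 - 460γ^2 + 52900 - 32164 = 0, i.e. γ^4 - 460γ^2 + 20736 = 0. So γ is a root of x^4 - 460x^2 + 20736. This polynomial is irreducible over Q: it has no rational root (each ±√43 ± √187 is irrational), and any factorization into two quadratics over Q would force √(8041) ∈ Q (pairing opposite roots) or √43, √187 ∈ Q (other pairings), all impossible. Hence [Q(γ):Q] = 4 = [Q(√43, √187):Q], so Q(γ) = Q(√43, √187).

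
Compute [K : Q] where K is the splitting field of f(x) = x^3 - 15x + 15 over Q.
[K : Q] = 6

By the rational root test, any rational root of the monic integer polynomial f(x) = x^3 - 15x + 15 must be an integer dividing the constant term 15, i.e. one of ±{1, 3, 5, 15}. Evaluating: f(1) = 1, f(-1) = 29, f(3) = -3, f(-3) = 33, f(5) = 65, f(-5) = -35, f(15) = 3165, f(-15) = -3135; none is 0, so f has no rational root and is therefore irreducible over Q (a cubic with no linear factor over a field is irreducible). For an irreducible cubic, the Galois group is A_3 or S_3 according as the discriminant disc(f) = -4a^3 - 27b^2 = -4·(-15)^3 - 27·(15)^2 = 7425 is or is not a square in Q. Here disc(f) = 7425 is not a perfect square in Q, so the Galois group of f over Q is not contained in A_3 and must be all of S_3. The splitting field has degree |S_3| = 6 over Q, so [K : Q] = 6.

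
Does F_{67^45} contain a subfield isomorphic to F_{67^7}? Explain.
No: F_{67^7} is not a subfield of F_{67^45}

F_{p^m} embeds in F_{p^n} iff m | n. Here 7 ∤ 45 (since 45 = 6·7 + 3 with remainder 3 ≠ 0), so F_{67^7} is not a subfield of F_{67^45}. Equivalently: if it were, the tower law would give 7 = [F_{67^7}:F_67] dividing [F_{67^45}:F_67] = 45, contradiction.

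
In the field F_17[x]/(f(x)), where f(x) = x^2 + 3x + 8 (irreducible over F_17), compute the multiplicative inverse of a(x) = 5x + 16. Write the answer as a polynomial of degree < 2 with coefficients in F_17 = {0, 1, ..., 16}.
a(x)^(-1) ≡ x + 10 (mod f(x))

Since f is irreducible over F_17, F_17[x]/(f) is a field and a(x) ≠ 0 has an inverse. Apply the extended Euclidean algorithm to f(x) and a(x) in F_17[x]: f(x) = (7x + 2)·a(x) + (10). The last nonzero remainder is the constant 10 = gcd(f, a) in F_17. Back-substituting through the division chain expresses 10 = s(x)·a(x) + t(x)·f(x) with s(x) ≡ 10x + 15 (mod f), so (10x + 15)·a(x) ≡ 10 (mod f). Multiplying by 10^(-1) ≡ 12 in F_17 gives a(x)^(-1) ≡ 12·(10x + 15) ≡ x + 10 (mod f). Check: (5x + 16)·(x + 10) = 5x^2 + 15x + 7 ≡ 1 (mod x^2 + 3x + 8).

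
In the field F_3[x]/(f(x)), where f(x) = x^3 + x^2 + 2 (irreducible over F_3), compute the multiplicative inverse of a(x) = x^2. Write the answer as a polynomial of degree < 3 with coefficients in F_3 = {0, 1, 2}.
a(x)^(-1) ≡ x + 1 (mod f(x))

Since f is irreducible over F_3, F_3[x]/(f) is a field and a(x) ≠ 0 has an inverse. Apply the extended Euclidean algorithm to f(x) and a(x) in F_3[x]: f(x) = (x + 1)·a(x) + (2). The last nonzero remainder is the constant 2 = gcd(f, a) in F_3. Back-substituting through the division chain expresses 2 = s(x)·a(x) + t(x)·f(x) with s(x) ≡ 2x + 2 (mod f), so (2x + 2)·a(x) ≡ 2 (mod f). Multiplying by 2^(-1) ≡ 2 in F_3 gives a(x)^(-1) ≡ 2·(2x + 2) ≡ x + 1 (mod f). Check: (x^2)·(x + 1) = x^3 + x^2 ≡ 1 (mod x^3 + x^2 + 2).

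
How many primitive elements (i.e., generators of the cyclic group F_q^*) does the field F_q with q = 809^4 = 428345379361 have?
There are φ(428345379360) = 112521830400 primitive elements

F_q^* is cyclic of order q - 1 = 428345379360. A cyclic group of order m has exactly φ(m) generators. Here m = 428345379360 = 2^5 · 3^4 · 5 · 101 · 229 · 1429, so the number of primitive elements is φ(428345379360) = 112521830400.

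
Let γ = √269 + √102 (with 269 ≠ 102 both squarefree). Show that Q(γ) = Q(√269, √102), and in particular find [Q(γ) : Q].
[Q(γ) : Q] = 4 (equivalently, Q(γ) = Q(√269, √102))

Obviously Q(γ) ⊆ Q(√269, √102), and [Q(√269, √102):Q] = 4 (since 269, 102 are distinct squarefree integers > 1 with 27438 not a perfect square). To show equality we compute the minimal polynomial of γ. From γ = √269 + √102: γ^2 = 269 + 2√(27438) + 102 = 371 + 2√(27438), so γ^2 - 371 = 2√(27438); squaring, (γ^2 - 371)^2 = 4·27438, i.e. γ^4 - 742γ^2 + 137641 - 109752 = 0, i.e. γ^4 - 742γ^2 + 27889 = 0. So γ is a root of x^4 - 742x^2 + 27889. This polynomial is irreducible over Q: it has no rational root (each ±√269 ± √102 is irrational), and any factorization into two quadratics over Q would force √(27438) ∈ Q (pairing opposite roots) or √269, √102 ∈ Q (other pairings), all impossible. Hence [Q(γ):Q] = 4 = [Q(√269, √102):Q], so Q(γ) = Q(√269, √102).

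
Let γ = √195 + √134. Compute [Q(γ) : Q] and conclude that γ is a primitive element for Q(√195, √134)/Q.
[Q(γ) : Q] = 4 (equivalently, Q(γ) = Q(√195, √134))

Obviously Q(γ) ⊆ Q(√195, √134), and [Q(√195, √134):Q] = 4 (since 195, 134 are distinct squarefree integers > 1 with 26130 not a perfect square). To show equality we compute the minimal polynomial of γ. From γ = √195 + √134: γ^2 = 195 + 2√(26130) + 134 = 329 + 2√(26130), so γ^2 - 329 = 2√(26130); squaring, (γ^2 - 329)^2 = 4·26130, i.e. γ^4 - 658γ^2 + 108241 - 104520 = 0, i.e. γ^4 - 658γ^2 + 3721 = 0. So γ is a root of x^4 - 658x^2 + 3721. This polynomial is irreducible over Q: it has no rational root (each ±√195 ± √134 is irrational), and any factorization into two quadratics over Q would force √(26130) ∈ Q (pairing opposite roots) or √195, √134 ∈ Q (other pairings), all impossible. Hence [Q(γ):Q] = 4 = [Q(√195, √134):Q], so Q(γ) = Q(√195, √134).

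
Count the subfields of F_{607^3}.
F_{607^3} has 2 subfields

The subfields of F_{p^n} are exactly the fields F_{p^d} for d | n (each is the fixed field of the unique index-d subgroup of Gal(F_{p^n}/F_p) ≅ Z/nZ). The divisors of n = 3 are {1, 3}, giving 2 subfields: F_{607^1}, F_{607^3}.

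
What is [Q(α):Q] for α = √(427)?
[Q(α):Q] = 2

[Q(α):Q] equals the degree of the minimal polynomial of α. Here α^2 = 427 and x^2 - 427 is irreducible (d = 427 is squarefree, ≠ 1, hence not a square), so deg(m_α) = 2. Thus [Q(α):Q] = 2.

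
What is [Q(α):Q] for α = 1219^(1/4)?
[Q(α):Q] = 4

α is a root of x^4 - 1219. By Eisenstein's criterion at the prime p = 23 (which divides the constant term 1219 but p^2 = 529 does not, since 1219 is squarefree), x^4 - 1219 is irreducible over Q. Hence [Q(α):Q] = 4.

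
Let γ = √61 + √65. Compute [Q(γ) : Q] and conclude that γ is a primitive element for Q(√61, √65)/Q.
[Q(γ) : Q] = 4 (equivalently, Q(γ) = Q(√61, √65))

Obviously Q(γ) ⊆ Q(√61, √65), and [Q(√61, √65):Q] = 4 (since 61, 65 are distinct squarefree integers > 1 with 3965 not a perfect square). To show equality we compute the minimal polynomial of γ. From γ = √61 + √65: γ^2 = 61 + 2√(3965) + 65 = 126 + 2√(3965), so γ^2 - 126 = 2√(3965); squaring, (γ^2 - 126)^2 = 4·3965, i.e. γ^4 - 252γ^2 + 15876 - 15860 = 0, i.e. γ^4 - 252γ^2 + 16 = 0. So γ is a root of x^4 - 252x^2 + 16. This polynomial is irreducible over Q: it has no rational root (each ±√61 ± √65 is irrational), and any factorization into two quadratics over Q would force √(3965) ∈ Q (pairing opposite roots) or √61, √65 ∈ Q (other pairings), all impossible. Hence [Q(γ):Q] = 4 = [Q(√61, √65):Q], so Q(γ) = Q(√61, √65).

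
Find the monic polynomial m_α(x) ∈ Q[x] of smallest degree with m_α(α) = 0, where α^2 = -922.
m_α(x) = x^2 + 922

α satisfies α^2 + 922 = 0, so x^2 + 922 annihilates α. Since d = -922 is squarefree and ≠ 1, it is not a perfect square in Q, so x^2 + 922 has no rational root and is therefore irreducible over Q (a degree-2 polynomial over a field is irreducible iff it has no root). Hence m_α(x) = x^2 + 922.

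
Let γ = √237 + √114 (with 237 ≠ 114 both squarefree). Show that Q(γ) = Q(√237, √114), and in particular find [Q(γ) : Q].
[Q(γ) : Q] = 4 (equivalently, Q(γ) = Q(√237, √114))

Obviously Q(γ) ⊆ Q(√237, √114), and [Q(√237, √114):Q] = 4 (since 237, 114 are distinct squarefree integers > 1 with 27018 not a perfect square). To show equality we compute the minimal polynomial of γ. From γ = √237 + √114: γ^2 = 237 + 2√(27018) + 114 = 351 + 2√(27018), so γ^2 - 351 = 2√(27018); squaring, (γ^2 - 351)^2 = 4·27018, i.e. γ^4 - 702γ^2 + 123201 - 108072 = 0, i.e. γ^4 - 702γ^2 + 15129 = 0. So γ is a root of x^4 - 702x^2 + 15129. This polynomial is irreducible over Q: it has no rational root (each ±√237 ± √114 is irrational), and any factorization into two quadratics over Q would force √(27018) ∈ Q (pairing opposite roots) or √237, √114 ∈ Q (other pairings), all impossible. Hence [Q(γ):Q] = 4 = [Q(√237, √114):Q], so Q(γ) = Q(√237, √114).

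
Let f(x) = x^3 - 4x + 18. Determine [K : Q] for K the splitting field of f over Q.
[K : Q] = 6

By the rational root test, any rational root of the monic integer polynomial f(x) = x^3 - 4x + 18 must be an integer dividing the constant term 18, i.e. one of ±{1, 2, 3, 6, 9, 18}. Evaluating: f(1) = 15, f(-1) = 21, f(2) = 18, f(-2) = 18, f(3) = 33, f(-3) = 3, f(6) = 210, f(-6) = -174, f(9) = 711, f(-9) = -675, f(18) = 5778, f(-18) = -5742; none is 0, so f has no rational root and is therefore irreducible over Q (a cubic with no linear factor over a field is irreducible). For an irreducible cubic, the Galois group is A_3 or S_3 according as the discriminant disc(f) = -4a^3 - 27b^2 = -4·(-4)^3 - 27·(18)^2 = -8492 is or is not a square in Q. Here disc(f) = -8492 is not a perfect square in Q, so the Galois group of f over Q is not contained in A_3 and must be all of S_3. The splitting field has degree |S_3| = 6 over Q, so [K : Q] = 6.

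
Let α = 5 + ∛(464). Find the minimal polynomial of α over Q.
m_α(x) = x^3 - 15x^2 + 75x - 589

Set β = α - 5 = ∛(464), so β^3 = 464. Then (α - 5)^3 - 464 = 0, i.e. α is a root of g(x) = (x - 5)^3 - 464 = x^3 - 15x^2 + 75x - 589. Since g(x) = h(x - 5) where h(x) = x^3 - 464, and h is irreducible over Q (because 464 is not a perfect cube, so h has no rational root, and a monic cubic with no rational root is irreducible), g is also irreducible (irreducibility is preserved under the substitution x → x - 5). Hence m_α(x) = x^3 - 15x^2 + 75x - 589.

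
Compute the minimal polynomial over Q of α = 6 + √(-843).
m_α(x) = x^2 - 12x + 879

From α - 6 = √(-843), squaring gives (α - 6)^2 = -843, i.e. α^2 - 12α + 36 = -843, so α^2 - 12α + 879 = 0. The discriminant of x^2 - 12x + 879 is (-12)^2 - 4·(879) = 144 - 3516 = -3372, and 4·(-843) is not a perfect square in Q since -843 is squarefree and ≠ 1. Hence x^2 - 12x + 879 is irreducible over Q and is the minimal polynomial of α.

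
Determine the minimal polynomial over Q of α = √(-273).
m_α(x) = x^2 + 273

α satisfies α^2 + 273 = 0, so x^2 + 273 annihilates α. Since d = -273 is squarefree and ≠ 1, it is not a perfect square in Q, so x^2 + 273 has no rational root and is therefore irreducible over Q (a degree-2 polynomial over a field is irreducible iff it has no root). Hence m_α(x) = x^2 + 273.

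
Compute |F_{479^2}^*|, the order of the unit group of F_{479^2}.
|F_{479^2}^*| = 229440

F_{479^2} has 479^2 = 229441 elements; its multiplicative group consists of all nonzero elements, so |F_{479^2}^*| = 229441 - 1 = 229440. (It is cyclic since any finite subgroup of the multiplicative group of a field is cyclic.)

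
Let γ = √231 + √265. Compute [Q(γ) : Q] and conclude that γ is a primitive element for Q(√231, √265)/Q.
[Q(γ) : Q] = 4 (equivalently, Q(γ) = Q(√231, √265))

Obviously Q(γ) ⊆ Q(√231, √265), and [Q(√231, √265):Q] = 4 (since 231, 265 are distinct squarefree integers > 1 with 61215 not a perfect square). To show equality we compute the minimal polynomial of γ. From γ = √231 + √265: γ^2 = 231 + 2√(61215) + 265 = 496 + 2√(61215), so γ^2 - 496 = 2√(61215); squaring, (γ^2 - 496)^2 = 4·61215, i.e. γ^4 - 992γ^2 + 246016 - 244860 = 0, i.e. γ^4 - 992γ^2 + 1156 = 0. So γ is a root of x^4 - 992x^2 + 1156. This polynomial is irreducible over Q: it has no rational root (each ±√231 ± √265 is irrational), and any factorization into two quadratics over Q would force √(61215) ∈ Q (pairing opposite roots) or √231, √265 ∈ Q (other pairings), all impossible. Hence [Q(γ):Q] = 4 = [Q(√231, √265):Q], so Q(γ) = Q(√231, √265).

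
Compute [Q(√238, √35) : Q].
[Q(√238, √35) : Q] = 4

[Q(√238):Q] = 2 (min poly x^2 - 238, irreducible since 238 is squarefree > 1). For the top step, suppose √35 ∈ Q(√238), say √35 = c + d√238 with c, d ∈ Q. Squaring: 35 = c^2 + 238d^2 + 2cd√238. Since √238 ∉ Q this forces 2cd = 0. If d = 0 then √35 = c ∈ Q, contradicting 35 squarefree > 1. If c = 0 then 35 = 238d^2, so 238·35 = (238d)^2 is a perfect square in Q — but 238·35 = 8330 is not a perfect square (since 238 and 35 are distinct squarefree integers). Contradiction. Hence √35 ∉ Q(√238), so x^2 - 35 stays irreducible over Q(√238) and [Q(√238, √35) : Q(√238)] = 2. By the tower law, [Q(√238, √35) : Q] = 2 · 2 = 4.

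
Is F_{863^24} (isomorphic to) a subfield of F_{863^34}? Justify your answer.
No: F_{863^24} is not a subfield of F_{863^34}

F_{p^m} embeds in F_{p^n} iff m | n. Here 24 ∤ 34 (since 34 = 1·24 + 10 with remainder 10 ≠ 0), so F_{863^24} is not a subfield of F_{863^34}. Equivalently: if it were, the tower law would give 24 = [F_{863^24}:F_863] dividing [F_{863^34}:F_863] = 34, contradiction.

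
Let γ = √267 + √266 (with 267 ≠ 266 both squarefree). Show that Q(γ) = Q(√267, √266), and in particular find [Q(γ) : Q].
[Q(γ) : Q] = 4 (equivalently, Q(γ) = Q(√267, √266))

Obviously Q(γ) ⊆ Q(√267, √266), and [Q(√267, √266):Q] = 4 (since 267, 266 are distinct squarefree integers > 1 with 71022 not a perfect square). To show equality we compute the minimal polynomial of γ. From γ = √267 + √266: γ^2 = 267 + 2√(71022) + 266 = 533 + 2√(71022), so γ^2 - 533 = 2√(71022); squaring, (γ^2 - 533)^2 = 4·71022, i.e. γ^4 - 1066γ^2 + 284089 - 284088 = 0, i.e. γ^4 - 1066γ^2 + 1 = 0. So γ is a root of x^4 - 1066x^2 + 1. This polynomial is irreducible over Q: it has no rational root (each ±√267 ± √266 is irrational), and any factorization into two quadratics over Q would force √(71022) ∈ Q (pairing opposite roots) or √267, √266 ∈ Q (other pairings), all impossible. Hence [Q(γ):Q] = 4 = [Q(√267, √266):Q], so Q(γ) = Q(√267, √266).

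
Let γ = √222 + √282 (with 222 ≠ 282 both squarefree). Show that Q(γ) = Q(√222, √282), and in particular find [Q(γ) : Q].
[Q(γ) : Q] = 4 (equivalently, Q(γ) = Q(√222, √282))

Obviously Q(γ) ⊆ Q(√222, √282), and [Q(√222, √282):Q] = 4 (since 222, 282 are distinct squarefree integers > 1 with 62604 not a perfect square). To show equality we compute the minimal polynomial of γ. From γ = √222 + √282: γ^2 = 222 + 2√(62604) + 282 = 504 + 2√(62604), so γ^2 - 504 = 2√(62604); squaring, (γ^2 - 504)^2 = 4·62604, i.e. γ^4 - 1008γ^2 + 254016 - 250416 = 0, i.e. γ^4 - 1008γ^2 + 3600 = 0. So γ is a root of x^4 - 1008x^2 + 3600. This polynomial is irreducible over Q: it has no rational root (each ±√222 ± √282 is irrational), and any factorization into two quadratics over Q would force √(62604) ∈ Q (pairing opposite roots) or √222, √282 ∈ Q (other pairings), all impossible. Hence [Q(γ):Q] = 4 = [Q(√222, √282):Q], so Q(γ) = Q(√222, √282).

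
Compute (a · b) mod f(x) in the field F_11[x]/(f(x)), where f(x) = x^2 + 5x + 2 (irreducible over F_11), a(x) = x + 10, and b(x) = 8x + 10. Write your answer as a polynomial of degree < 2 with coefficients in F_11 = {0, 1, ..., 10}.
a · b ≡ 6x + 7 (mod f(x))

Multiply in F_11[x]: a(x)·b(x) = (x + 10)·(8x + 10) = 8x^2 + 2x + 1. This has degree ≥ 2, so divide by f(x) over F_11: 8x^2 + 2x + 1 = (8)·(x^2 + 5x + 2) + (6x + 7). Hence a·b ≡ 6x + 7 (mod f). (F_11[x]/(f) is a field with 11^2 = 121 elements since f is irreducible of degree 2.)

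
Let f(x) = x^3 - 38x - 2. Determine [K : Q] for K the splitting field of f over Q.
[K : Q] = 6

By the rational root test, any rational root of the monic integer polynomial f(x) = x^3 - 38x - 2 must be an integer dividing the constant term -2, i.e. one of ±{1, 2}. Evaluating: f(1) = -39, f(-1) = 35, f(2) = -70, f(-2) = 66; none is 0, so f has no rational root and is therefore irreducible over Q (a cubic with no linear factor over a field is irreducible). For an irreducible cubic, the Galois group is A_3 or S_3 according as the discriminant disc(f) = -4a^3 - 27b^2 = -4·(-38)^3 - 27·(-2)^2 = 219380 is or is not a square in Q. Here disc(f) = 219380 is not a perfect square in Q, so the Galois group of f over Q is not contained in A_3 and must be all of S_3. The splitting field has degree |S_3| = 6 over Q, so [K : Q] = 6.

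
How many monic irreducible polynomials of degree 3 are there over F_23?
There are 4048 monic irreducible polynomials of degree 3 over F_23

Each element of F_{23^3} that lies in no proper subfield is a root of exactly one monic irreducible of degree 3 over F_23, and each such polynomial has 3 distinct roots in F_{23^3}. By Möbius inversion the count is N_23(3) = (1/3) Σ_{d|3} μ(3/d) · 23^d = (1/3)(μ(3)·23^1 + μ(1)·23^3) = 12144/3 = 4048.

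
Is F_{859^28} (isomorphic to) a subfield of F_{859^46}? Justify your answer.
No: F_{859^28} is not a subfield of F_{859^46}

F_{p^m} embeds in F_{p^n} iff m | n. Here 28 ∤ 46 (since 46 = 1·28 + 18 with remainder 18 ≠ 0), so F_{859^28} is not a subfield of F_{859^46}. Equivalently: if it were, the tower law would give 28 = [F_{859^28}:F_859] dividing [F_{859^46}:F_859] = 46, contradiction.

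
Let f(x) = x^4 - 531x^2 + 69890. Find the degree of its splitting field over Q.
[K : Q] = 4

Solving the quadratic in x^2: x^2 = (531 ± √(531^2 - 4·69890))/2 = (531 ± √2401)/2 = (531 ± 49)/2, giving x^2 = 290 or x^2 = 241. So f(x) = (x^2 - 290)(x^2 - 241) and the roots of f are ±√290, ±√241. Hence the splitting field is K = Q(√290, √241). Since 290 and 241 are distinct squarefree integers > 1, their product 69890 is not a perfect square, so √241 ∉ Q(√290). By the tower law [K:Q] = [Q(√290,√241):Q(√290)] · [Q(√290):Q] = 2 · 2 = 4.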